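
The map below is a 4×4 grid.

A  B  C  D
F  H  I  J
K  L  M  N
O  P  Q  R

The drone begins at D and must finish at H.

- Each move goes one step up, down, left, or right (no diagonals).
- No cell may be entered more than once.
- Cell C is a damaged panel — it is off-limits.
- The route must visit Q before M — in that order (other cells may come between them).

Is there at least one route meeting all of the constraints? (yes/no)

yes

One route that works: D → J → N → R → Q → M → I → H.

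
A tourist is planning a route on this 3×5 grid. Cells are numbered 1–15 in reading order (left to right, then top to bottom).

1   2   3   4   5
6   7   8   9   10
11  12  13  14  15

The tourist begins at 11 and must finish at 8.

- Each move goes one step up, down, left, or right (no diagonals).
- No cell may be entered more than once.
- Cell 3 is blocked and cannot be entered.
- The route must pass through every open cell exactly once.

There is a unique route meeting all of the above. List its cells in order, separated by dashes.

11 - 6 - 1 - 2 - 7 - 12 - 13 - 14 - 15 - 10 - 5 - 4 - 9 - 8

Need to visit all 14 open cells exactly once, starting at 11 and ending at 8.
Cell 1 has only two open neighbours (6 and 2), so the path must pass straight through it: one of those is the cell it's entered from and the other is where it exits.
Route from 11: up 2 to 1, right 1 to 2, down 2 to 12, right 3 to 15, up 2 to 5, left 1 to 4, down 1 to 9, left 1 to 8 — 13 moves in all.
Check: all 14 open cells covered.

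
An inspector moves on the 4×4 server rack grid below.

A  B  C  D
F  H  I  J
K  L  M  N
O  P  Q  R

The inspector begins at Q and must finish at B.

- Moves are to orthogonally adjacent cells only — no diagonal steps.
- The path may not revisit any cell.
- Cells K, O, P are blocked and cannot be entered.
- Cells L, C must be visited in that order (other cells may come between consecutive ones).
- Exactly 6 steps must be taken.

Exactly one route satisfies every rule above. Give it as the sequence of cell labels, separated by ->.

The waypoints must appear in the order L, C, with no cell reused.
Route from Q: up to M, left to L, up to H, right to I, up to C, left to B — 6 moves in all.
Check: order respected (L at step 2, C at step 5); 6 moves as required.

Q -> M -> L -> H -> I -> C -> B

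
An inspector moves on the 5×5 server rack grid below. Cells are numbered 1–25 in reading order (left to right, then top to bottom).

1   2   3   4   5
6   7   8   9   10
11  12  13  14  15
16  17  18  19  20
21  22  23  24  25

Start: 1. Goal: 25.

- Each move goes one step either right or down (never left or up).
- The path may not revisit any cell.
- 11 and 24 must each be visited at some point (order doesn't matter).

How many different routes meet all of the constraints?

10

A right/down-only route from 1 to 25 makes exactly 4 down-moves and 4 right-moves in some order.
With no other constraints that would be C(8,4) = 70 routes.
A monotone route can only reach the required cells in the order 11, 24, so split there and multiply the segment counts: 1→11: 1; 11→24: 10; 24→25: 1; product = 10.
That gives 10 routes.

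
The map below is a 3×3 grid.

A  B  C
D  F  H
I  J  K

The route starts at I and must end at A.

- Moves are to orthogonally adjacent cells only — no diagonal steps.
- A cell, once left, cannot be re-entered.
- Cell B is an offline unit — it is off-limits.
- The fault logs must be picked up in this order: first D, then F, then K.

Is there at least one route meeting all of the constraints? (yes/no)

no

Ignoring the required order, 1 revisit-free route from I to A passes through all of D, F, and K; the waypoint orders that occur are K → F → D (1) — never D → F → K.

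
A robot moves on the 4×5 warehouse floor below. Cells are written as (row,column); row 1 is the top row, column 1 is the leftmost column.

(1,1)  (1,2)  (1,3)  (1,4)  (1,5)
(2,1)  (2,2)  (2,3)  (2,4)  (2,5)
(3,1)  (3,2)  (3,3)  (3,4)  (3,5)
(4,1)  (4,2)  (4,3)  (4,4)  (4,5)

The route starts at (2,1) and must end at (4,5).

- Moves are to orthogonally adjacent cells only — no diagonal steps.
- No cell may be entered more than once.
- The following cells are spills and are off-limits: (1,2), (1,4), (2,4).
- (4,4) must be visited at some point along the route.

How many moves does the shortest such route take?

Any route passes through (4,4) somewhere between (2,1) and (4,5). Summing Manhattan distances along the two legs ((2,1) → (4,4) → (4,5)) gives a lower bound of 5 + 1 = 6 moves.
A route of 6 moves achieves this: (2,1) → (3,1) → (4,1) → (4,2) → (4,3) → (4,4) → (4,5).
Since 6 matches the lower bound, it is optimal.

6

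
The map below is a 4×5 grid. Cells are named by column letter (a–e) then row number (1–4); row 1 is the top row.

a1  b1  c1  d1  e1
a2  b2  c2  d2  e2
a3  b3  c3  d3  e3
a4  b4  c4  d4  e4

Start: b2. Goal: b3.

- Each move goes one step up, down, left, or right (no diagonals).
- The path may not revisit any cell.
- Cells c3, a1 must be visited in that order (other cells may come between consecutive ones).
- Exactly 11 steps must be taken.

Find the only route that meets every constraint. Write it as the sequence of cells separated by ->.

The waypoints must appear in the order c3, a1, with no cell reused.
Route from b2: right to c2, down to c3, right to d3, 2× up (reaching d1), 3× left (reaching a1), 2× down (reaching a3), right to b3 — 11 moves in all.
Check: order respected (c3 at step 2, a1 at step 8); 11 moves as required.

b2 -> c2 -> c3 -> d3 -> d2 -> d1 -> c1 -> b1 -> a1 -> a2 -> a3 -> b3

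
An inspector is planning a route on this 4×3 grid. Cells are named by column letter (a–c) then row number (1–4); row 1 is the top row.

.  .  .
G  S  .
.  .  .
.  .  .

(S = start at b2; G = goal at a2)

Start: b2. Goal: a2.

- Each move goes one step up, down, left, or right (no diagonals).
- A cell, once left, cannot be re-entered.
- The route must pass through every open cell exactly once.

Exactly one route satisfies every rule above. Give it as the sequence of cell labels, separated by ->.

b2 -> b3 -> a3 -> a4 -> b4 -> c4 -> c3 -> c2 -> c1 -> b1 -> a1 -> a2

Need to visit all 12 open cells exactly once, starting at b2 and ending at a2.
Cell c1 has only two open neighbours (c2 and b1), so the path must pass straight through it: one of those is the cell it's entered from and the other is where it exits.
Route from b2: down to b3, left to a3, down to a4, 2× right (reaching c4), 3× up (reaching c1), 2× left (reaching a1), down to a2 — 11 moves in all.
Check: all 12 open cells covered.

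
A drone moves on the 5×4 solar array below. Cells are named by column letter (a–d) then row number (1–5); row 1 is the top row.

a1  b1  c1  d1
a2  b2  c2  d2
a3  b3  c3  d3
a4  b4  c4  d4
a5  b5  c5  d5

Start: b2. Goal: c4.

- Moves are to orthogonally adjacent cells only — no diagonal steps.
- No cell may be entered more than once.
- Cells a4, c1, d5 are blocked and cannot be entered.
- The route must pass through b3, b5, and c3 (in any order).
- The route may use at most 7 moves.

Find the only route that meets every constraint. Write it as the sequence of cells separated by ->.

The 7-move cap with required stops at b3, b5, c3 leaves no slack for detours.
Route from b2: right to c2, down to c3, left to b3, 2× down (reaching b5), right to c5, up to c4 — 7 moves in all.
Check: all required cells visited; 7 ≤ 7 moves.

b2 -> c2 -> c3 -> b3 -> b4 -> b5 -> c5 -> c4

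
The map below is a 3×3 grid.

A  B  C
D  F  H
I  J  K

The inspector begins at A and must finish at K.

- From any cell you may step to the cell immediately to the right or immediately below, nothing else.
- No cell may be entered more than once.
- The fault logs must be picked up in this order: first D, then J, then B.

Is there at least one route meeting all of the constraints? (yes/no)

no

B lies above J, so going from J to B would need an upward move — but moves only go right/down, so J cannot be visited before B.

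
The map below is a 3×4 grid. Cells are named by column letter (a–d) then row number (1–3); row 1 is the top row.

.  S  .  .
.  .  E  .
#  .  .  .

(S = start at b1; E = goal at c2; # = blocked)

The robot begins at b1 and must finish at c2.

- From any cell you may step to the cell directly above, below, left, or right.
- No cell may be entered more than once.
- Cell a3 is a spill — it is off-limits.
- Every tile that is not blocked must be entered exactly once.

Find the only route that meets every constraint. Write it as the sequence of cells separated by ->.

b1 -> a1 -> a2 -> b2 -> b3 -> c3 -> d3 -> d2 -> d1 -> c1 -> c2

Need to visit all 11 open cells exactly once, starting at b1 and ending at c2.
Cell a1 has only two open neighbours (a2 and b1), so the path must pass straight through it: one of those is the cell it's entered from and the other is where it exits.
Route from b1: left 1 to a1, down 1 to a2, right 1 to b2, down 1 to b3, right 2 to d3, up 2 to d1, left 1 to c1, down 1 to c2 — 10 moves in all.
Check: all 11 open cells covered.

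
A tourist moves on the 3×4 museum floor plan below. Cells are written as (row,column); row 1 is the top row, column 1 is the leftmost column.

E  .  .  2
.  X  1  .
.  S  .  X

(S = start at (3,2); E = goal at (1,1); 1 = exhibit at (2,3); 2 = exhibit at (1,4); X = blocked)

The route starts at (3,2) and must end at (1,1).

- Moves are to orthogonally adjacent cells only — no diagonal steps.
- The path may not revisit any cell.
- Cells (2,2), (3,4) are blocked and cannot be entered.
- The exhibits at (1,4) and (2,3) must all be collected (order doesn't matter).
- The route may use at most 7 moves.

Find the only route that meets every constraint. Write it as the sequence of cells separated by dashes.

The 7-move cap with required stops at (1,4), (2,3) leaves no slack for detours.
Route from (3,2): right to (3,3), up to (2,3), right to (2,4), up to (1,4), 3× left (reaching (1,1)) — 7 moves in all.
Check: all required cells visited; 7 ≤ 7 moves.

(3,2) - (3,3) - (2,3) - (2,4) - (1,4) - (1,3) - (1,2) - (1,1)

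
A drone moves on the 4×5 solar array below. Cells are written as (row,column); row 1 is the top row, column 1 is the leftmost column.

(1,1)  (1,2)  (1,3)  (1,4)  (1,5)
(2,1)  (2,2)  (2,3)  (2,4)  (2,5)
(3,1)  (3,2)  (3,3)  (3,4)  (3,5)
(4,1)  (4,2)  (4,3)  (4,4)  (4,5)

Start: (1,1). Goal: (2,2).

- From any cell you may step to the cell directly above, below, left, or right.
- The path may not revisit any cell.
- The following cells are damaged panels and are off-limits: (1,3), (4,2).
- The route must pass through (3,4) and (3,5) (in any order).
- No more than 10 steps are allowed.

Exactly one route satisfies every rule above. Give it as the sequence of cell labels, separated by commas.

The 10-move cap with required stops at (3,4), (3,5) leaves no slack for detours.
Route from (1,1): 2× down (reaching (3,1)), 4× right (reaching (3,5)), up to (2,5), 3× left (reaching (2,2)) — 10 moves in all.
Check: all required cells visited; 10 ≤ 10 moves.

(1,1), (2,1), (3,1), (3,2), (3,3), (3,4), (3,5), (2,5), (2,4), (2,3), (2,2)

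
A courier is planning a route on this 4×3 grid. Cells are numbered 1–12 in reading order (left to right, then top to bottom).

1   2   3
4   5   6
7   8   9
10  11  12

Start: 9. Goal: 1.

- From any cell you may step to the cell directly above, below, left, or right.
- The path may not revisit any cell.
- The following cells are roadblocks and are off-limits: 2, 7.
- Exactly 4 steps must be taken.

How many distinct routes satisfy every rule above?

Need simple routes of exactly 4 moves from 9 to 1 (Manhattan distance 4, so 0 moves are spent on a detour and 0 undoing it).
Enumerating: 9 6 5 4 1 | 9 8 5 4 1.
That gives 2 routes.

2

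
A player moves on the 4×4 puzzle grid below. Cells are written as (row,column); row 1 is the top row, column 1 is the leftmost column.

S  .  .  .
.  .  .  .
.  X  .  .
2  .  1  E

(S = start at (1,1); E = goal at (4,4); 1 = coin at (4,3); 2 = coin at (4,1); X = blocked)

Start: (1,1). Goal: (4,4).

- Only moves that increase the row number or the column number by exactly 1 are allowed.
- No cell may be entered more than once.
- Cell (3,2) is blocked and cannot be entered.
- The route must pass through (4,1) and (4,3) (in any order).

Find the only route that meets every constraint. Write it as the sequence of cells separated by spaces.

(1,1) (2,1) (3,1) (4,1) (4,2) (4,3) (4,4)

Moves only go right or down, so the column and row indices never decrease.
Route from (1,1): 3× down (reaching (4,1)), 3× right (reaching (4,4)) — 6 moves in all.
Check: all required cells visited.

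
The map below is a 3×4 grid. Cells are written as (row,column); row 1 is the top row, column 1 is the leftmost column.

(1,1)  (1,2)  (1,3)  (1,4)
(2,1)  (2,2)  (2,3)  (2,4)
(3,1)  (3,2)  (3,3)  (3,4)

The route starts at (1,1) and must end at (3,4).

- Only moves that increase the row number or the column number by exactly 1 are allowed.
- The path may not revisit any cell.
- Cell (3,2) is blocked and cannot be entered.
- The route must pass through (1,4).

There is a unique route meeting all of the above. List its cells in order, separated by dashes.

Moves only go right or down, so the column and row indices never decrease.
Route from (1,1): 3× right (reaching (1,4)), 2× down (reaching (3,4)) — 5 moves in all.
Check: all required cells visited.

(1,1) - (1,2) - (1,3) - (1,4) - (2,4) - (3,4)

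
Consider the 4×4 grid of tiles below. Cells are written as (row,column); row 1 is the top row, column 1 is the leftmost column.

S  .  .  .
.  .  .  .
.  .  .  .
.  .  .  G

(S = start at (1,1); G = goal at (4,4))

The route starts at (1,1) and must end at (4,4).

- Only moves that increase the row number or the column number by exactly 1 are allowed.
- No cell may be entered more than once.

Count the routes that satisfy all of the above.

A right/down-only route from (1,1) to (4,4) makes exactly 3 down-moves and 3 right-moves in some order.
With no other constraints that would be C(6,3) = 20 routes.
That gives 20 routes.

20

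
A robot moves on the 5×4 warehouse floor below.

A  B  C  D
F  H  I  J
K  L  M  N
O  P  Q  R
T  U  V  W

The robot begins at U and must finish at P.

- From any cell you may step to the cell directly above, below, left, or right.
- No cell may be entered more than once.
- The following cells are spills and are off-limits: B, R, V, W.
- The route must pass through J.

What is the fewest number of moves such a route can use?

11

Any route passes through J somewhere between U and P. Summing Manhattan distances along the two legs (U → J → P) gives a lower bound of 5 + 4 = 9 moves.
The shortest route satisfying every rule uses 11 moves: U → T → O → K → F → H → I → J → N → M → Q → P.
The bound of 9 isn't tight here; checking systematically, no route of length 9 through 10 satisfies every constraint, so 11 is the minimum.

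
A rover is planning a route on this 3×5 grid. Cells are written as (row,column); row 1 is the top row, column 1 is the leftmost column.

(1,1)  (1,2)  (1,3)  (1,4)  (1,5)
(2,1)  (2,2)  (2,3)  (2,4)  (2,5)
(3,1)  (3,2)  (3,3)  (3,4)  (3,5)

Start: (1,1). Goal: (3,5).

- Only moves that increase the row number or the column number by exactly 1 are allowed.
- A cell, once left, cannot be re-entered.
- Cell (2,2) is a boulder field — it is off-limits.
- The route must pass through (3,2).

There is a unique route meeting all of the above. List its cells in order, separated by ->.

(1,1) -> (2,1) -> (3,1) -> (3,2) -> (3,3) -> (3,4) -> (3,5)

Moves only go right or down, so the column and row indices never decrease.
Route from (1,1): down 2 to (3,1), right 4 to (3,5) — 6 moves in all.
Check: all required cells visited.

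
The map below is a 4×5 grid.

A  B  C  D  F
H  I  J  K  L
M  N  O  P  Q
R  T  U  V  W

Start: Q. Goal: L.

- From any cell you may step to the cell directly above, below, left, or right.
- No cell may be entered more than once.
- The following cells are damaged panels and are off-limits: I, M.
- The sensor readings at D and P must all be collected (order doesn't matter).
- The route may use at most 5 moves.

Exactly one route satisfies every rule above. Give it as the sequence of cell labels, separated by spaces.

The budget equals the shortest possible length, so every move has to be on a shortest route through the required cells.
Route from Q: left to P, 2× up (reaching D), right to F, down to L — 5 moves in all.
Check: all required cells visited; 5 ≤ 5 moves.

Q P K D F L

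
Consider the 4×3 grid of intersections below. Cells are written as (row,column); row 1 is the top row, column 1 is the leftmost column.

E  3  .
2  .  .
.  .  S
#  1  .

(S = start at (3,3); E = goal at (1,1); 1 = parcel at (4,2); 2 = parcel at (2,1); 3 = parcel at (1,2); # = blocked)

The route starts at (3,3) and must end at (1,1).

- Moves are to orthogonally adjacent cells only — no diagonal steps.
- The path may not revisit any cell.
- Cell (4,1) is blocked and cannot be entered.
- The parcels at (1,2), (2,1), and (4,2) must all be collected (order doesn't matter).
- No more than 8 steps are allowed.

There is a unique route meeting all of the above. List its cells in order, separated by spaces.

(3,3) (4,3) (4,2) (3,2) (3,1) (2,1) (2,2) (1,2) (1,1)

The 8-move cap with required stops at (1,2), (2,1), (4,2) leaves no slack for detours.
Route from (3,3): down to (4,3), left to (4,2), up to (3,2), left to (3,1), up to (2,1), right to (2,2), up to (1,2), left to (1,1) — 8 moves in all.
Check: all required cells visited; 8 ≤ 8 moves.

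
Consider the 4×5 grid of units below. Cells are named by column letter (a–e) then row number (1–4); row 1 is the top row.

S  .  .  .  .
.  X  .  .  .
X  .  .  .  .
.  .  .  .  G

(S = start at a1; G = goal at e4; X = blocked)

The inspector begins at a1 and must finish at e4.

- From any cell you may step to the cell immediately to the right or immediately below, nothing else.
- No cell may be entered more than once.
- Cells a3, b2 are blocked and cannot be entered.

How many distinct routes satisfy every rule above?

A right/down-only route from a1 to e4 makes exactly 3 down-moves and 4 right-moves in some order.
With no other constraints that would be C(7,3) = 35 routes.
Subtract routes through each blocked cell (inclusion–exclusion for overlaps): − through b2: 20 − through a3: 5 → 10.
That gives 10 routes.

10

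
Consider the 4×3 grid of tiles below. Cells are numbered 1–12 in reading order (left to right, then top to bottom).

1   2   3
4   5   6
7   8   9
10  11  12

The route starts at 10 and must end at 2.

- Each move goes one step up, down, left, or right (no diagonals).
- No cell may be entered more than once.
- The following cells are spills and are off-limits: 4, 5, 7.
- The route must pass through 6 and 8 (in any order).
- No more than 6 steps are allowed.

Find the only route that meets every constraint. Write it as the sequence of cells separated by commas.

Any route must reach 6 and 8 and still end at 2 within 6 moves, so the order of the required stops is forced.
Route from 10: right to 11, up to 8, right to 9, 2× up (reaching 3), left to 2 — 6 moves in all.
Check: all required cells visited; 6 ≤ 6 moves.

10, 11, 8, 9, 6, 3, 2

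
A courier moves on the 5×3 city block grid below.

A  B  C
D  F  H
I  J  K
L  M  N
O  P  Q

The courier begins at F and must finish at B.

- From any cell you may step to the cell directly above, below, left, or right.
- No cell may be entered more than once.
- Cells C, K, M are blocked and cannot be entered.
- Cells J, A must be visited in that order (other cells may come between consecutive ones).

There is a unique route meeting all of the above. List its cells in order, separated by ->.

The waypoints must appear in the order J, A, with no cell reused.
Route from F: down to J, left to I, 2× up (reaching A), right to B — 5 moves in all.
Check: order respected (J at step 1, A at step 4).

F -> J -> I -> D -> A -> B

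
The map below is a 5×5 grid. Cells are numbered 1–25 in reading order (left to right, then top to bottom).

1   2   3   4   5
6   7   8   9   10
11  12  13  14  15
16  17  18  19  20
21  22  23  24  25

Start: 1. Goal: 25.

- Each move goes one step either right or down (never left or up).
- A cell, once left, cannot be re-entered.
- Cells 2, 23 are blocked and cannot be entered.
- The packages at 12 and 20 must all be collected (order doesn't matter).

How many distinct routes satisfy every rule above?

8

A right/down-only route from 1 to 25 makes exactly 4 down-moves and 4 right-moves in some order.
With no other constraints that would be C(8,4) = 70 routes.
A monotone route can only reach the required cells in the order 12, 20, so split there and multiply the segment counts (each segment already excludes blocked cells): 1→12: 2; 12→20: 4; 20→25: 1; product = 8.
That gives 8 routes.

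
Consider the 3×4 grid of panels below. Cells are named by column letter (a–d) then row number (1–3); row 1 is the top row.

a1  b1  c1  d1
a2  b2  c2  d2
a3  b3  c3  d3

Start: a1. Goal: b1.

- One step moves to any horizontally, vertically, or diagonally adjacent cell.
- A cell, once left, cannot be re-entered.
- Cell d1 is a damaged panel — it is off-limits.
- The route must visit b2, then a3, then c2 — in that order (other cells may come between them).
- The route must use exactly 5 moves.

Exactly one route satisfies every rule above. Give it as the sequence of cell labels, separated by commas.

a1, b2, a3, b3, c2, b1

The waypoints must appear in the order b2, a3, c2, with no cell reused.
Route from a1: down-right to b2, down-left to a3, right to b3, up-right to c2, up-left to b1 — 5 moves in all.
Check: order respected (b2 at step 1, a3 at step 2, c2 at step 4); 5 moves as required.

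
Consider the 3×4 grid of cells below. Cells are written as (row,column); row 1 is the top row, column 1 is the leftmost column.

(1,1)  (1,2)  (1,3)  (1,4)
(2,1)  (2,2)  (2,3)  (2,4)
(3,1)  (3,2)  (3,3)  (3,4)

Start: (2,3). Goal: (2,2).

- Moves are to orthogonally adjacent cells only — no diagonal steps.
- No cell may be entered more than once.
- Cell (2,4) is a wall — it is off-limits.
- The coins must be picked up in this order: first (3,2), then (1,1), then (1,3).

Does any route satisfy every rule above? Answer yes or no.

Ignoring the required order, 1 revisit-free route from (2,3) to (2,2) passes through all of (3,2), (1,1), and (1,3); the waypoint orders that occur are (1,3) → (1,1) → (3,2) (1) — never (3,2) → (1,1) → (1,3).

no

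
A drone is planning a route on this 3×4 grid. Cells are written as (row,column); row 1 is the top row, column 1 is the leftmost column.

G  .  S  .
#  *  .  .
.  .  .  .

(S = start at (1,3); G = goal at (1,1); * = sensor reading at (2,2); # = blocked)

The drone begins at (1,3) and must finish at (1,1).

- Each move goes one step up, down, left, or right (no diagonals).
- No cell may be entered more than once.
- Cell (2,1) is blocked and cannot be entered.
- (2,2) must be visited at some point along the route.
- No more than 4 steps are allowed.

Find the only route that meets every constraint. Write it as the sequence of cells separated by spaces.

(1,3) (2,3) (2,2) (1,2) (1,1)

Any route must reach (2,2) and still end at (1,1) within 4 moves, so the order of the required stops is forced.
Route from (1,3): down to (2,3), left to (2,2), up to (1,2), left to (1,1) — 4 moves in all.
Check: all required cells visited; 4 ≤ 4 moves.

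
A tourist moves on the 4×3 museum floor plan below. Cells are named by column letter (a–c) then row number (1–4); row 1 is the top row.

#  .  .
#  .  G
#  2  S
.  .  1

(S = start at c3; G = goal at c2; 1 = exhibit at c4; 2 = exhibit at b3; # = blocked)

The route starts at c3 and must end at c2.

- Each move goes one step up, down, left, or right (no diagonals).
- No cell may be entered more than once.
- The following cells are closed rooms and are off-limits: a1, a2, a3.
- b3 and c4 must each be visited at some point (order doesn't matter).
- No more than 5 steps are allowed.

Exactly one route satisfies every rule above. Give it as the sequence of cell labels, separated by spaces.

c3 c4 b4 b3 b2 c2

Any route must reach b3 and c4 and still end at c2 within 5 moves, so the order of the required stops is forced.
Route from c3: down to c4, left to b4, 2× up (reaching b2), right to c2 — 5 moves in all.
Check: all required cells visited; 5 ≤ 5 moves.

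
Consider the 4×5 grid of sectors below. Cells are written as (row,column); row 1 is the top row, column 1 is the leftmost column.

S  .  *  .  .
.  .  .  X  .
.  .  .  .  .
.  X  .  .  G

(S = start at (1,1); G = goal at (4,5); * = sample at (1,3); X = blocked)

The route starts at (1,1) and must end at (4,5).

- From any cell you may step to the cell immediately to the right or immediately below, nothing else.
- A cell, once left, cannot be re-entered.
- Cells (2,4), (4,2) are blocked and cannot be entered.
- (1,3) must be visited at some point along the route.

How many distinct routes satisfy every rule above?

4

A right/down-only route from (1,1) to (4,5) makes exactly 3 down-moves and 4 right-moves in some order.
With no other constraints that would be C(7,3) = 35 routes.
Split at (1,3) and multiply the segment counts (each segment already excludes blocked cells): (1,1)→(1,3): 1; (1,3)→(4,5): 4; product = 4.
That gives 4 routes.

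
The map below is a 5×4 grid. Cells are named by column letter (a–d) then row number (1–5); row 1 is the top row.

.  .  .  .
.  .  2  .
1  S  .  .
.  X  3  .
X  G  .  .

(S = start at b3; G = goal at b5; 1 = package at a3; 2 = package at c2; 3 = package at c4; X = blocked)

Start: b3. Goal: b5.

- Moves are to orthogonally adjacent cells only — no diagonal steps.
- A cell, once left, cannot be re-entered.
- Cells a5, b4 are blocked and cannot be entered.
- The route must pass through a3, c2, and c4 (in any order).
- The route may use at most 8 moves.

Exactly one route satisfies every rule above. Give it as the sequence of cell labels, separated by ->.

The budget equals the shortest possible length, so every move has to be on a shortest route through the required cells.
Route from b3: left to a3, up to a2, 2× right (reaching c2), 3× down (reaching c5), left to b5 — 8 moves in all.
Check: all required cells visited; 8 ≤ 8 moves.

b3 -> a3 -> a2 -> b2 -> c2 -> c3 -> c4 -> c5 -> b5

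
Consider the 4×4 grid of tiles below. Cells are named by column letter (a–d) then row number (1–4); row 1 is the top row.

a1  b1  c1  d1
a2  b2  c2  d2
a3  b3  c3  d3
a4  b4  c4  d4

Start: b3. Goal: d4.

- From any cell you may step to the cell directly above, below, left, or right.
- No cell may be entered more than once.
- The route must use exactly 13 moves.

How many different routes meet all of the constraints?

32

Need simple routes of exactly 13 moves from b3 to d4 (Manhattan distance 3, so 5 moves are spent on a detour and 5 undoing it).
Branch systematically from the start, pruning whenever the remaining move budget drops below the Manhattan distance to d4 or differs from it in parity. Grouping the completions by first move — via b2: 4; via b4: 12; via a3: 2; via c3: 14 — and summing: 4 + 12 + 2 + 14 = 32.
That gives 32 routes.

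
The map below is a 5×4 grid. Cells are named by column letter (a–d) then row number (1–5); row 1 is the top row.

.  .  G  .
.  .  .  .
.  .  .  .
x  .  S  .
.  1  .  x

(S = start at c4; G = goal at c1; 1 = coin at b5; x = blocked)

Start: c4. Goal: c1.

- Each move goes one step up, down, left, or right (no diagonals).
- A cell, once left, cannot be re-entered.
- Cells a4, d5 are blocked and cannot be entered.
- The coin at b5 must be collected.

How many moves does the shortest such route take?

7

Any route passes through b5 somewhere between c4 and c1. Summing Manhattan distances along the two legs (c4 → b5 → c1) gives a lower bound of 2 + 5 = 7 moves.
A route of 7 moves achieves this: c4 → c5 → b5 → b4 → b3 → b2 → b1 → c1.
Since 7 matches the lower bound, it is optimal.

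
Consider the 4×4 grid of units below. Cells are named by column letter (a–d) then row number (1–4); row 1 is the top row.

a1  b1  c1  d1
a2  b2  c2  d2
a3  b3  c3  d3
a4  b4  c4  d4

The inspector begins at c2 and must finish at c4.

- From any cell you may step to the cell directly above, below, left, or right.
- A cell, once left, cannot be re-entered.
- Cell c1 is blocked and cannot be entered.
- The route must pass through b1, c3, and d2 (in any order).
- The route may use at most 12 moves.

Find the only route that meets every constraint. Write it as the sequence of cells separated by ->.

Any route must reach b1, c3, and d2 and still end at c4 within 12 moves, so the order of the required stops is forced.
Route from c2: right 1 to d2, down 1 to d3, left 2 to b3, up 2 to b1, left 1 to a1, down 3 to a4, right 2 to c4 — 12 moves in all.
Check: all required cells visited; 12 ≤ 12 moves.

c2 -> d2 -> d3 -> c3 -> b3 -> b2 -> b1 -> a1 -> a2 -> a3 -> a4 -> b4 -> c4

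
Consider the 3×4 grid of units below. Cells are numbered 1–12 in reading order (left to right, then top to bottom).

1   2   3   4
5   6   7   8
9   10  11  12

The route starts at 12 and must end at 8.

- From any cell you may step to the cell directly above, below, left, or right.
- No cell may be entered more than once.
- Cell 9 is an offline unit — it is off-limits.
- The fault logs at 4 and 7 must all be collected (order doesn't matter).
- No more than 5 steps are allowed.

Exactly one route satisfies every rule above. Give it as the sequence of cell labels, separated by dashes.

Any route must reach 4 and 7 and still end at 8 within 5 moves, so the order of the required stops is forced.
Route from 12: left to 11, 2× up (reaching 3), right to 4, down to 8 — 5 moves in all.
Check: all required cells visited; 5 ≤ 5 moves.

12 - 11 - 7 - 3 - 4 - 8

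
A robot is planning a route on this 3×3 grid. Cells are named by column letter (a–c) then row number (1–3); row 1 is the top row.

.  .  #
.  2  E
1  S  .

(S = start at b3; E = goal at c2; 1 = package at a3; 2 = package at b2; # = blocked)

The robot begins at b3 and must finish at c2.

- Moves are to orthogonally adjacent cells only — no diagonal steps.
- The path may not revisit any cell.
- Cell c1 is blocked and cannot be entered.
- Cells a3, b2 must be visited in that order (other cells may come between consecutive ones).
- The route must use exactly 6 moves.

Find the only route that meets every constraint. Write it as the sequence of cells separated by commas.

b3, a3, a2, a1, b1, b2, c2

The waypoints must appear in the order a3, b2, with no cell reused.
Route from b3: left 1 to a3, up 2 to a1, right 1 to b1, down 1 to b2, right 1 to c2 — 6 moves in all.
Check: order respected (1 at step 1, 2 at step 5); 6 moves as required.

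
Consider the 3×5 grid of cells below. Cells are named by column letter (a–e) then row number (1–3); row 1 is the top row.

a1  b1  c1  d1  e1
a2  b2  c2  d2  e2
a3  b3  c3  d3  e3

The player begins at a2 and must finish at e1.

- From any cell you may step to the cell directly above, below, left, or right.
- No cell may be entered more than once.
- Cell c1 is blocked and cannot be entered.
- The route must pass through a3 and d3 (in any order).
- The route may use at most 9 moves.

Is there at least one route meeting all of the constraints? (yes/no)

yes

One route that works: a2 → a3 → b3 → c3 → d3 → d2 → d1 → e1.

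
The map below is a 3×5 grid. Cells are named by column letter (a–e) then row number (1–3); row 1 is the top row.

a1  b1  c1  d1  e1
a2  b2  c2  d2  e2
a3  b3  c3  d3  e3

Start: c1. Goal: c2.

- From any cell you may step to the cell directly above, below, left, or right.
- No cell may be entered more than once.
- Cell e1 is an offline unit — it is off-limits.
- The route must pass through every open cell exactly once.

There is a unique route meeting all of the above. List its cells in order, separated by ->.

c1 -> d1 -> d2 -> e2 -> e3 -> d3 -> c3 -> b3 -> a3 -> a2 -> a1 -> b1 -> b2 -> c2

Need to visit all 14 open cells exactly once, starting at c1 and ending at c2.
Cell a3 has only two open neighbours (a2 and b3), so the path must pass straight through it: one of those is the cell it's entered from and the other is where it exits.
Route from c1: right to d1, down to d2, right to e2, down to e3, 4× left (reaching a3), 2× up (reaching a1), right to b1, down to b2, right to c2 — 13 moves in all.
Check: all 14 open cells covered.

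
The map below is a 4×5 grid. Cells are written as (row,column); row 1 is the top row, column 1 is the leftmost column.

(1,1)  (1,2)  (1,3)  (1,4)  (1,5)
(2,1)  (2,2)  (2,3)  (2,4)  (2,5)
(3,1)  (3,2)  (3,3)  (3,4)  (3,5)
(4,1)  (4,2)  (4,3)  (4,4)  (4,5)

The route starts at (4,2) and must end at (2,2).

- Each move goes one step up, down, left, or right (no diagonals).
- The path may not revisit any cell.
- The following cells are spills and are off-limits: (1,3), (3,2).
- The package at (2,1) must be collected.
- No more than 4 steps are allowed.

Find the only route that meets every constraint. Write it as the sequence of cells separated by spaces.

(4,2) (4,1) (3,1) (2,1) (2,2)

Any route must reach (2,1) and still end at (2,2) within 4 moves, so the order of the required stops is forced.
Route from (4,2): left to (4,1), 2× up (reaching (2,1)), right to (2,2) — 4 moves in all.
Check: all required cells visited; 4 ≤ 4 moves.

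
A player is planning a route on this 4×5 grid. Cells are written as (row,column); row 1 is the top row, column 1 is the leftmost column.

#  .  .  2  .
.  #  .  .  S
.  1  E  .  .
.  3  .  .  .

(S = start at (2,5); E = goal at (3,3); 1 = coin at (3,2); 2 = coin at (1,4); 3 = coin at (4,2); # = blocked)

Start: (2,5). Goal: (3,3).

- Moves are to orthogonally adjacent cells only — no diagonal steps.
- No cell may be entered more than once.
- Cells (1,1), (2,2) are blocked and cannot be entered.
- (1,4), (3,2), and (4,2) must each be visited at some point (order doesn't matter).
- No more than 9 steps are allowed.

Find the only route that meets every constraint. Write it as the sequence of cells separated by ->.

(2,5) -> (1,5) -> (1,4) -> (2,4) -> (3,4) -> (4,4) -> (4,3) -> (4,2) -> (3,2) -> (3,3)

Any route must reach (1,4), (3,2), and (4,2) and still end at (3,3) within 9 moves, so the order of the required stops is forced.
Route from (2,5): up 1 to (1,5), left 1 to (1,4), down 3 to (4,4), left 2 to (4,2), up 1 to (3,2), right 1 to (3,3) — 9 moves in all.
Check: all required cells visited; 9 ≤ 9 moves.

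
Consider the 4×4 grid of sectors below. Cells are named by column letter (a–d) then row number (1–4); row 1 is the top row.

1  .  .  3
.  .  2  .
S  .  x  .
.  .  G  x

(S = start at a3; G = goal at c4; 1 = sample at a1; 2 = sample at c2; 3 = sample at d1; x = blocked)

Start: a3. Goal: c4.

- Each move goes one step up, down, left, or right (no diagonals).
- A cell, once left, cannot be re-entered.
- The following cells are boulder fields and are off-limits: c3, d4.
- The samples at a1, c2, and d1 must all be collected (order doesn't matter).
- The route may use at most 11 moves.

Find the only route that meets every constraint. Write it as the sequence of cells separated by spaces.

a3 a2 a1 b1 c1 d1 d2 c2 b2 b3 b4 c4

The budget equals the shortest possible length, so every move has to be on a shortest route through the required cells.
Route from a3: 2× up (reaching a1), 3× right (reaching d1), down to d2, 2× left (reaching b2), 2× down (reaching b4), right to c4 — 11 moves in all.
Check: all required cells visited; 11 ≤ 11 moves.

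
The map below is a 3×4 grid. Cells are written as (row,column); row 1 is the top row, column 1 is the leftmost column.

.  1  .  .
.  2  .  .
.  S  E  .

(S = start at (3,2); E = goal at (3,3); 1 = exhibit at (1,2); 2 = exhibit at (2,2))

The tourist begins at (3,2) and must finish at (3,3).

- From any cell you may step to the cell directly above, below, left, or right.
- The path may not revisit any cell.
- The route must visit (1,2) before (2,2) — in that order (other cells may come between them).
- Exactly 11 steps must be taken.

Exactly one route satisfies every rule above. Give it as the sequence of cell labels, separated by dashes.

The waypoints must appear in the order (1,2), (2,2), with no cell reused.
Route from (3,2): left to (3,1), 2× up (reaching (1,1)), right to (1,2), down to (2,2), right to (2,3), up to (1,3), right to (1,4), 2× down (reaching (3,4)), left to (3,3) — 11 moves in all.
Check: order respected (1 at step 4, 2 at step 5); 11 moves as required.

(3,2) - (3,1) - (2,1) - (1,1) - (1,2) - (2,2) - (2,3) - (1,3) - (1,4) - (2,4) - (3,4) - (3,3)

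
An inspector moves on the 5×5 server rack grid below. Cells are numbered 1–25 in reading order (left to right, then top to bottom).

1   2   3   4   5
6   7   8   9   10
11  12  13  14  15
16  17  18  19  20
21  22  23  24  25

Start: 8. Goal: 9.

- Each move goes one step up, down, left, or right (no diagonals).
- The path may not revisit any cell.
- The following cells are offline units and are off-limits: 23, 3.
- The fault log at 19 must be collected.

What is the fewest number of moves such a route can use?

Any route passes through 19 somewhere between 8 and 9. Summing Manhattan distances along the two legs (8 → 19 → 9) gives a lower bound of 3 + 2 = 5 moves.
A route of 5 moves achieves this: 8 → 13 → 18 → 19 → 14 → 9.
Since 5 matches the lower bound, it is optimal.

5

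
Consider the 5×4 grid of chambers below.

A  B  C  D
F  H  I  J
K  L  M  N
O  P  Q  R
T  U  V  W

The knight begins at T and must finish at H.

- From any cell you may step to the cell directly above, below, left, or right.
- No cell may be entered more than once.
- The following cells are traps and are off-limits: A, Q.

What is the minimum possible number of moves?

The Manhattan distance from T to H is |5−2| + |1−2| = 4, so at least 4 moves are needed.
A route of 4 moves achieves this: T → O → K → F → H.
Since 4 matches the lower bound, it is optimal.

4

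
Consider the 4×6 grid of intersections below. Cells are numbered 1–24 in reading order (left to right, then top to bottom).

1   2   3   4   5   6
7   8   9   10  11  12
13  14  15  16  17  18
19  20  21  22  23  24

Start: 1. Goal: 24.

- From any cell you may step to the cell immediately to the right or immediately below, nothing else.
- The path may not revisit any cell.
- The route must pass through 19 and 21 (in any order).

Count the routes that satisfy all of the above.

1

A right/down-only route from 1 to 24 makes exactly 3 down-moves and 5 right-moves in some order.
With no other constraints that would be C(8,3) = 56 routes.
A monotone route can only reach the required cells in the order 19, 21, so split there and multiply the segment counts: 1→19: 1; 19→21: 1; 21→24: 1; product = 1.
That gives 1 route.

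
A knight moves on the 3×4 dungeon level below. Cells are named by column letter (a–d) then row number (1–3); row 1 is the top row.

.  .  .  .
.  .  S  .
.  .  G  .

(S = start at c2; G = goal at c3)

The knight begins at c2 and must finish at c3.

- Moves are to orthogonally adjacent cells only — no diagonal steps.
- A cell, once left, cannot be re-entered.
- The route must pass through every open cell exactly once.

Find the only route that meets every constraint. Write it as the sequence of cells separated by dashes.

c2 - b2 - b3 - a3 - a2 - a1 - b1 - c1 - d1 - d2 - d3 - c3

Need to visit all 12 open cells exactly once, starting at c2 and ending at c3.
Route from c2: left to b2, down to b3, left to a3, 2× up (reaching a1), 3× right (reaching d1), 2× down (reaching d3), left to c3 — 11 moves in all.
Check: all 12 open cells covered.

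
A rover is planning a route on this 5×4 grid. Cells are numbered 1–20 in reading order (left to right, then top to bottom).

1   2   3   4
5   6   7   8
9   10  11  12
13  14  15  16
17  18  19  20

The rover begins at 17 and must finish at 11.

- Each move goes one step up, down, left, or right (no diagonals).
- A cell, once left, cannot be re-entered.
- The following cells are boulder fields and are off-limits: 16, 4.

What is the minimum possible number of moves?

The Manhattan distance from 17 to 11 is |5−3| + |1−3| = 4, so at least 4 moves are needed.
A route of 4 moves achieves this: 17 → 13 → 9 → 10 → 11.
Since 4 matches the lower bound, it is optimal.

4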